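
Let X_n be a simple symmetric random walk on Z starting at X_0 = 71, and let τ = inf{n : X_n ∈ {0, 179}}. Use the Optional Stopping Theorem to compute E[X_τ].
E[X_τ] = 71

X_n is a martingale and τ is a bounded-mean stopping time (indeed τ is finite a.s. with bounded expectation since the walk is in a bounded region). By the OST, E[X_τ] = E[X_0] = 71. Equivalently: E[X_τ] = 179 · P(hit 179 first) + 0 · P(hit 0 first) = 179 · (71/179) = 71.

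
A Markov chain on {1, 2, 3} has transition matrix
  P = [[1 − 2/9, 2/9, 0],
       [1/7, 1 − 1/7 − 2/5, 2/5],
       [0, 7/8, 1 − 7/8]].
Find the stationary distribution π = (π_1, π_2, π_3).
π = (15/49, 10/21, 32/147)

This is a birth-death chain on three states, which satisfies detailed balance: π_1 · P_{12} = π_2 · P_{21} and π_2 · P_{23} = π_3 · P_{32}.
From π_1 · 2/9 = π_2 · 1/7: π_2/π_1 = (2/9)/(1/7) = 14/9.
From π_2 · 2/5 = π_3 · 7/8: π_3/π_2 = (2/5)/(7/8) = 16/35.
Take π_1 proportional to 1; then unnormalized π = (1, 14/9, 32/45). Normalize by dividing by the sum 49/15:
  π = (15/49, 10/21, 32/147).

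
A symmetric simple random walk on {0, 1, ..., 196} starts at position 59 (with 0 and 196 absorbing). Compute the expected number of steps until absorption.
E[τ | X_0 = 59] = 8083

Let v_k = E[τ | X_0 = k]. Boundary: v_0 = v_196 = 0. Recurrence: v_k = 1 + (v_{k-1} + v_{k+1})/2 for 1 ≤ k ≤ 195. The particular solution to v_k − (v_{k-1} + v_{k+1})/2 = 1 is v_k = −k^2. Adding homogeneous solution A + B k and matching boundaries gives v_k = k (196 − k). Substituting k = 59: v_59 = 59 · 137 = 8083.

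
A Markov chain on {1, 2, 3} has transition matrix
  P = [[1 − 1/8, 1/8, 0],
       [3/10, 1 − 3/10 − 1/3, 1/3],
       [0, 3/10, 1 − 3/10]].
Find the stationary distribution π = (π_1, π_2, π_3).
π = (108/203, 45/203, 50/203)

This is a birth-death chain on three states, which satisfies detailed balance: π_1 · P_{12} = π_2 · P_{21} and π_2 · P_{23} = π_3 · P_{32}.
From π_1 · 1/8 = π_2 · 3/10: π_2/π_1 = (1/8)/(3/10) = 5/12.
From π_2 · 1/3 = π_3 · 3/10: π_3/π_2 = (1/3)/(3/10) = 10/9.
Take π_1 proportional to 1; then unnormalized π = (1, 5/12, 25/54). Normalize by dividing by the sum 203/108:
  π = (108/203, 45/203, 50/203).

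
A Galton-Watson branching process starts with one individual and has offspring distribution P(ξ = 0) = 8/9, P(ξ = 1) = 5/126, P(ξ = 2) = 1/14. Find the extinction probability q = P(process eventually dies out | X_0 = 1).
q = 1

Mean offspring μ = 0·8/9 + 1·5/126 + 2·1/14 = 23/126 ≤ 1. For μ ≤ 1 with offspring not concentrated at 1, the Galton-Watson process goes extinct almost surely, so q = 1.
(Algebraic check: The pgf is f(s) = 8/9 + 5/126·s + 1/14·s². The extinction probability q is the smallest fixed point of f in [0, 1]. Setting s = f(s):
  1/14·s² + (5/126 − 1)·s + 8/9 = 0
  1/14·s² − (8/9 + 1/14)·s + 8/9 = 0
which factors as (s − 1)·(1/14·s − 8/9) = 0, giving roots s = 1 and s = (8/9)/(1/14) = 112/9. Since 112/9 ≥ 1, the smallest root in [0, 1] is s = 1.)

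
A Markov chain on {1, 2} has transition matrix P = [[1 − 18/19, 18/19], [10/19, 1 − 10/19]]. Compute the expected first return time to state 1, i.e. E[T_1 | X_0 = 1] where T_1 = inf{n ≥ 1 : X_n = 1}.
E[T_1 | X_0 = 1] = 1/π_1 = 14/5

For an irreducible recurrent Markov chain with stationary distribution π, E[T_i | X_0 = i] = 1/π_i (Kac's formula). Here π_1 = (10/19)/(18/19 + 10/19) = (10/19)/(28/19) = 5/14, so E[T_1 | X_0 = 1] = 1/π_1 = (18/19 + 10/19)/(10/19) = (28/19)/(10/19) = 14/5.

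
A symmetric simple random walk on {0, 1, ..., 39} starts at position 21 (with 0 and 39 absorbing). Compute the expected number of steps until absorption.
E[τ | X_0 = 21] = 378

Let v_k = E[τ | X_0 = k]. Boundary: v_0 = v_39 = 0. Recurrence: v_k = 1 + (v_{k-1} + v_{k+1})/2 for 1 ≤ k ≤ 38. The particular solution to v_k − (v_{k-1} + v_{k+1})/2 = 1 is v_k = −k^2. Adding homogeneous solution A + B k and matching boundaries gives v_k = k (39 − k). Substituting k = 21: v_21 = 21 · 18 = 378.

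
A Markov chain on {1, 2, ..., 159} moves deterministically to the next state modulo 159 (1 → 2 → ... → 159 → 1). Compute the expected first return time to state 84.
E[T_84 | X_0 = 84] = 159

The chain cycles deterministically, so starting at state 84 it returns in exactly 159 steps. Equivalently, the stationary distribution is uniform π_j = 1/159 for every state j, so by Kac's formula E[T_84] = 1/π_84 = 159.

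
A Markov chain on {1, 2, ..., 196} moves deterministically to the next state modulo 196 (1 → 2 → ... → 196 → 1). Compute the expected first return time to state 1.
E[T_1 | X_0 = 1] = 196

The chain cycles deterministically, so starting at state 1 it returns in exactly 196 steps. Equivalently, the stationary distribution is uniform π_j = 1/196 for every state j, so by Kac's formula E[T_1] = 1/π_1 = 196.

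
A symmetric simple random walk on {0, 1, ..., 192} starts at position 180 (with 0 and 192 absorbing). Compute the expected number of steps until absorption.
E[τ | X_0 = 180] = 2160

Let v_k = E[τ | X_0 = k]. Boundary: v_0 = v_192 = 0. Recurrence: v_k = 1 + (v_{k-1} + v_{k+1})/2 for 1 ≤ k ≤ 191. The particular solution to v_k − (v_{k-1} + v_{k+1})/2 = 1 is v_k = −k^2. Adding homogeneous solution A + B k and matching boundaries gives v_k = k (192 − k). Substituting k = 180: v_180 = 180 · 12 = 2160.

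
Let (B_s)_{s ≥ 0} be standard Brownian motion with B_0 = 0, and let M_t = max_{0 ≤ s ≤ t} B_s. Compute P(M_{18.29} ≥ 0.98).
P(M_{18.29} ≥ 0.98) = 2·P(B_{18.29} ≥ 0.98) = 2(1 − Φ(0.98/√18.29)) ≈ 0.8188

By the reflection principle for Brownian motion, P(M_t ≥ a) = 2 · P(B_t ≥ a) for a ≥ 0. Since B_t ~ N(0, t), P(B_t ≥ 0.98) = 1 − Φ(0.98/√t) = 1 − Φ(0.98/√18.29) = 1 − Φ(0.2291). So
  P(M_{18.29} ≥ 0.98) = 2(1 − Φ(0.2291)) ≈ 0.8188.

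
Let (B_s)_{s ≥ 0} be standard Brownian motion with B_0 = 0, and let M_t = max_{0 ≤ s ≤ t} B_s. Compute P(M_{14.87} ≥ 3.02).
P(M_{14.87} ≥ 3.02) = 2·P(B_{14.87} ≥ 3.02) = 2(1 − Φ(3.02/√14.87)) ≈ 0.4335

By the reflection principle for Brownian motion, P(M_t ≥ a) = 2 · P(B_t ≥ a) for a ≥ 0. Since B_t ~ N(0, t), P(B_t ≥ 3.02) = 1 − Φ(3.02/√t) = 1 − Φ(3.02/√14.87) = 1 − Φ(0.7832). So
  P(M_{14.87} ≥ 3.02) = 2(1 − Φ(0.7832)) ≈ 0.4335.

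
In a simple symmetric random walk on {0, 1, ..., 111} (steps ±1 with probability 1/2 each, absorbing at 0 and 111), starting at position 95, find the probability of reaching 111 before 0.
P(hit 111 before 0) = 95/111

Let u_k = P(hit 111 before 0 | start at k). Then u_0 = 0, u_111 = 1, and u_k = u_{k-1}/2 + u_{k+1}/2 for 1 ≤ k ≤ 110. This harmonic recurrence is solved by u_k = k/111, giving u_95 = 95/111.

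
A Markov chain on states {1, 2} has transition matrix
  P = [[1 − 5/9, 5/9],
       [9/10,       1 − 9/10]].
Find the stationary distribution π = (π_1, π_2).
π_1 = 81/131, π_2 = 50/131

Solve πP = π with π_1 + π_2 = 1. From πP = π: π_1 · (1 − 5/9) + π_2 · 9/10 = π_1 ⇒ π_2 · 9/10 = π_1 · 5/9 ⇒ π_2/π_1 = (5/9)/(9/10) = 50/81. Together with π_1 + π_2 = 1:
  π_1 = (9/10)/(5/9 + 9/10) = (9/10)/(131/90) = 81/131,
  π_2 = (5/9)/(5/9 + 9/10) = (5/9)/(131/90) = 50/131.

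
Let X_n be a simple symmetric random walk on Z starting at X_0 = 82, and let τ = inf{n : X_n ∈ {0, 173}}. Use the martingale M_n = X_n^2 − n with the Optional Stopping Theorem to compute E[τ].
E[τ] = 7462

M_n = X_n^2 − n is a martingale (since E[X_{n+1}^2 | F_n] = X_n^2 + 1). By OST (τ has finite mean in a bounded region), E[M_τ] = E[M_0] = X_0^2 − 0 = 82^2 = 6724. Also E[M_τ] = E[X_τ^2] − E[τ]. The walk exits at 0 or 173, with P(hit 173 first) = 82/173, so E[X_τ^2] = 173^2 · 82/173 + 0 = 14186. Thus E[τ] = E[X_τ^2] − E[M_τ] = 14186 − 6724 = 7462 = 82(173 − 82) = 7462.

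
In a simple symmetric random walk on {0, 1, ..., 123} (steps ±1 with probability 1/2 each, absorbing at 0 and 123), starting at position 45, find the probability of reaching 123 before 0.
P(hit 123 before 0) = 45/123 = 15/41

Let u_k = P(hit 123 before 0 | start at k). Then u_0 = 0, u_123 = 1, and u_k = u_{k-1}/2 + u_{k+1}/2 for 1 ≤ k ≤ 122. This harmonic recurrence is solved by u_k = k/123, giving u_45 = 45/123 = 15/41.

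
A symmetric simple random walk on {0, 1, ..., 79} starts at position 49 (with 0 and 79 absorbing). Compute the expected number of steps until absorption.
E[τ | X_0 = 49] = 1470

Let v_k = E[τ | X_0 = k]. Boundary: v_0 = v_79 = 0. Recurrence: v_k = 1 + (v_{k-1} + v_{k+1})/2 for 1 ≤ k ≤ 78. The particular solution to v_k − (v_{k-1} + v_{k+1})/2 = 1 is v_k = −k^2. Adding homogeneous solution A + B k and matching boundaries gives v_k = k (79 − k). Substituting k = 49: v_49 = 49 · 30 = 1470.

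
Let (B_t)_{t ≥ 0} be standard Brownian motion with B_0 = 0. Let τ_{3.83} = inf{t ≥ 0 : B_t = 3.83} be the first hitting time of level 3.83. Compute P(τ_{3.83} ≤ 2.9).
P(τ_{3.83} ≤ 2.9) = 2(1 − Φ(3.83/√2.9)) = 2(1 − Φ(2.2491)) ≈ 0.0245

By the reflection principle for standard BM, P(τ_b ≤ t) = 2 · P(B_t ≥ b). Since B_t ~ N(0, t), P(B_t ≥ 3.83) = 1 − Φ(3.83/√t) = 1 − Φ(3.83/√2.9) = 1 − Φ(2.2491) ≈ 0.01225. Doubling: P(τ_{3.83} ≤ 2.9) ≈ 2 · 0.01225 = 0.02450 ≈ 0.0245.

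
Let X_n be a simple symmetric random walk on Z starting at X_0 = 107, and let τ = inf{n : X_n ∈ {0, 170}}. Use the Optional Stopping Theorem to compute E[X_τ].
E[X_τ] = 107

X_n is a martingale and τ is a bounded-mean stopping time (indeed τ is finite a.s. with bounded expectation since the walk is in a bounded region). By the OST, E[X_τ] = E[X_0] = 107. Equivalently: E[X_τ] = 170 · P(hit 170 first) + 0 · P(hit 0 first) = 170 · (107/170) = 107.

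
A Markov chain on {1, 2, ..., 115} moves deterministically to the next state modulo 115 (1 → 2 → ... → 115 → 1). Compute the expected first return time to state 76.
E[T_76 | X_0 = 76] = 115

The chain cycles deterministically, so starting at state 76 it returns in exactly 115 steps. Equivalently, the stationary distribution is uniform π_j = 1/115 for every state j, so by Kac's formula E[T_76] = 1/π_76 = 115.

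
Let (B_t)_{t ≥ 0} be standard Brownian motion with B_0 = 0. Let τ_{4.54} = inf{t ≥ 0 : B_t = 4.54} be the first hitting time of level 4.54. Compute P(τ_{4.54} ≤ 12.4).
P(τ_{4.54} ≤ 12.4) = 2(1 − Φ(4.54/√12.4)) = 2(1 − Φ(1.2893)) ≈ 0.1973

By the reflection principle for standard BM, P(τ_b ≤ t) = 2 · P(B_t ≥ b). Since B_t ~ N(0, t), P(B_t ≥ 4.54) = 1 − Φ(4.54/√t) = 1 − Φ(4.54/√12.4) = 1 − Φ(1.2893) ≈ 0.09865. Doubling: P(τ_{4.54} ≤ 12.4) ≈ 2 · 0.09865 = 0.19730 ≈ 0.1973.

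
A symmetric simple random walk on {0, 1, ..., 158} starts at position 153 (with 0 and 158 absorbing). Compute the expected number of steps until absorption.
E[τ | X_0 = 153] = 765

Let v_k = E[τ | X_0 = k]. Boundary: v_0 = v_158 = 0. Recurrence: v_k = 1 + (v_{k-1} + v_{k+1})/2 for 1 ≤ k ≤ 157. The particular solution to v_k − (v_{k-1} + v_{k+1})/2 = 1 is v_k = −k^2. Adding homogeneous solution A + B k and matching boundaries gives v_k = k (158 − k). Substituting k = 153: v_153 = 153 · 5 = 765.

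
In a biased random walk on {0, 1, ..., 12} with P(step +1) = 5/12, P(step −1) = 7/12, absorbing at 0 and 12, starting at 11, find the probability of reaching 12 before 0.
P(hit 12 before 0) = (1 − (7/5)^11) / (1 − (7/5)^12) = 4821246545/6798573288

Let u_k denote P(reach 12 before 0 | start at k). Boundary: u_0 = 0, u_12 = 1. Recurrence: u_k = 5/12·u_{k+1} + 7/12·u_{k-1} for 1 ≤ k ≤ 11. Try u_k = A + B·r^k with r = q/p = (7/12)/(5/12) = 7/5. Substitution satisfies the recurrence; boundary conditions give:
  u_k = (1 − r^k) / (1 − r^N) = (1 − (7/5)^11) / (1 − (7/5)^12) = 4821246545/6798573288.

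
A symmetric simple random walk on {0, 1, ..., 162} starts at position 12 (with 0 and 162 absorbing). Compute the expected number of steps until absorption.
E[τ | X_0 = 12] = 1800

Let v_k = E[τ | X_0 = k]. Boundary: v_0 = v_162 = 0. Recurrence: v_k = 1 + (v_{k-1} + v_{k+1})/2 for 1 ≤ k ≤ 161. The particular solution to v_k − (v_{k-1} + v_{k+1})/2 = 1 is v_k = −k^2. Adding homogeneous solution A + B k and matching boundaries gives v_k = k (162 − k). Substituting k = 12: v_12 = 12 · 150 = 1800.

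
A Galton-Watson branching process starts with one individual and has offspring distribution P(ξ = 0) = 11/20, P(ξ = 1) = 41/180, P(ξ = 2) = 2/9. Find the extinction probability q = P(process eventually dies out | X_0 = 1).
q = 1

Mean offspring μ = 0·11/20 + 1·41/180 + 2·2/9 = 121/180 ≤ 1. For μ ≤ 1 with offspring not concentrated at 1, the Galton-Watson process goes extinct almost surely, so q = 1.
(Algebraic check: The pgf is f(s) = 11/20 + 41/180·s + 2/9·s². The extinction probability q is the smallest fixed point of f in [0, 1]. Setting s = f(s):
  2/9·s² + (41/180 − 1)·s + 11/20 = 0
  2/9·s² − (11/20 + 2/9)·s + 11/20 = 0
which factors as (s − 1)·(2/9·s − 11/20) = 0, giving roots s = 1 and s = (11/20)/(2/9) = 99/40. Since 99/40 ≥ 1, the smallest root in [0, 1] is s = 1.)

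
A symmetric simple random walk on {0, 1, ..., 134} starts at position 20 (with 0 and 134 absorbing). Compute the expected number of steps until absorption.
E[τ | X_0 = 20] = 2280

Let v_k = E[τ | X_0 = k]. Boundary: v_0 = v_134 = 0. Recurrence: v_k = 1 + (v_{k-1} + v_{k+1})/2 for 1 ≤ k ≤ 133. The particular solution to v_k − (v_{k-1} + v_{k+1})/2 = 1 is v_k = −k^2. Adding homogeneous solution A + B k and matching boundaries gives v_k = k (134 − k). Substituting k = 20: v_20 = 20 · 114 = 2280.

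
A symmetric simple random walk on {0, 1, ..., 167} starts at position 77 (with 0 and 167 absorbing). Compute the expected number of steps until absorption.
E[τ | X_0 = 77] = 6930

Let v_k = E[τ | X_0 = k]. Boundary: v_0 = v_167 = 0. Recurrence: v_k = 1 + (v_{k-1} + v_{k+1})/2 for 1 ≤ k ≤ 166. The particular solution to v_k − (v_{k-1} + v_{k+1})/2 = 1 is v_k = −k^2. Adding homogeneous solution A + B k and matching boundaries gives v_k = k (167 − k). Substituting k = 77: v_77 = 77 · 90 = 6930.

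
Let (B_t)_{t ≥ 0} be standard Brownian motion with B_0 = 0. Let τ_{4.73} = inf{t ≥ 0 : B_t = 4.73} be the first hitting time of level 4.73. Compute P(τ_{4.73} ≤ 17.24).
P(τ_{4.73} ≤ 17.24) = 2(1 − Φ(4.73/√17.24)) = 2(1 − Φ(1.1392)) ≈ 0.2546

By the reflection principle for standard BM, P(τ_b ≤ t) = 2 · P(B_t ≥ b). Since B_t ~ N(0, t), P(B_t ≥ 4.73) = 1 − Φ(4.73/√t) = 1 − Φ(4.73/√17.24) = 1 − Φ(1.1392) ≈ 0.12731. Doubling: P(τ_{4.73} ≤ 17.24) ≈ 2 · 0.12731 = 0.25462 ≈ 0.2546.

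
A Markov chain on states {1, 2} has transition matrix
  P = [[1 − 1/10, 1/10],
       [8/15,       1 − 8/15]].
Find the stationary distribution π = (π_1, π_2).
π_1 = 16/19, π_2 = 3/19

Solve πP = π with π_1 + π_2 = 1. From πP = π: π_1 · (1 − 1/10) + π_2 · 8/15 = π_1 ⇒ π_2 · 8/15 = π_1 · 1/10 ⇒ π_2/π_1 = (1/10)/(8/15) = 3/16. Together with π_1 + π_2 = 1:
  π_1 = (8/15)/(1/10 + 8/15) = (8/15)/(19/30) = 16/19,
  π_2 = (1/10)/(1/10 + 8/15) = (1/10)/(19/30) = 3/19.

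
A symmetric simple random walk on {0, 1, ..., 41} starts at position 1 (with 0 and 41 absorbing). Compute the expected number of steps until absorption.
E[τ | X_0 = 1] = 40

Let v_k = E[τ | X_0 = k]. Boundary: v_0 = v_41 = 0. Recurrence: v_k = 1 + (v_{k-1} + v_{k+1})/2 for 1 ≤ k ≤ 40. The particular solution to v_k − (v_{k-1} + v_{k+1})/2 = 1 is v_k = −k^2. Adding homogeneous solution A + B k and matching boundaries gives v_k = k (41 − k). Substituting k = 1: v_1 = 1 · 40 = 40.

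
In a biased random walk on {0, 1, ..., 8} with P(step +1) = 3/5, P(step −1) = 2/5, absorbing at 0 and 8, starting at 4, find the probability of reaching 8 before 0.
P(hit 8 before 0) = (1 − (2/3)^4) / (1 − (2/3)^8) = 81/97

Let u_k denote P(reach 8 before 0 | start at k). Boundary: u_0 = 0, u_8 = 1. Recurrence: u_k = 3/5·u_{k+1} + 2/5·u_{k-1} for 1 ≤ k ≤ 7. Try u_k = A + B·r^k with r = q/p = (2/5)/(3/5) = 2/3. Substitution satisfies the recurrence; boundary conditions give:
  u_k = (1 − r^k) / (1 − r^N) = (1 − (2/3)^4) / (1 − (2/3)^8) = 81/97.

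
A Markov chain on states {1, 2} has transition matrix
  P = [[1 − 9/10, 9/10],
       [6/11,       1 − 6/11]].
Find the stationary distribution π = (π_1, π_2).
π_1 = 20/53, π_2 = 33/53

Solve πP = π with π_1 + π_2 = 1. From πP = π: π_1 · (1 − 9/10) + π_2 · 6/11 = π_1 ⇒ π_2 · 6/11 = π_1 · 9/10 ⇒ π_2/π_1 = (9/10)/(6/11) = 33/20. Together with π_1 + π_2 = 1:
  π_1 = (6/11)/(9/10 + 6/11) = (6/11)/(159/110) = 20/53,
  π_2 = (9/10)/(9/10 + 6/11) = (9/10)/(159/110) = 33/53.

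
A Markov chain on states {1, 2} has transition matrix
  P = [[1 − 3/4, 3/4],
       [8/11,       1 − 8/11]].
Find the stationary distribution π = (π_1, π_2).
π_1 = 32/65, π_2 = 33/65

Solve πP = π with π_1 + π_2 = 1. From πP = π: π_1 · (1 − 3/4) + π_2 · 8/11 = π_1 ⇒ π_2 · 8/11 = π_1 · 3/4 ⇒ π_2/π_1 = (3/4)/(8/11) = 33/32. Together with π_1 + π_2 = 1:
  π_1 = (8/11)/(3/4 + 8/11) = (8/11)/(65/44) = 32/65,
  π_2 = (3/4)/(3/4 + 8/11) = (3/4)/(65/44) = 33/65.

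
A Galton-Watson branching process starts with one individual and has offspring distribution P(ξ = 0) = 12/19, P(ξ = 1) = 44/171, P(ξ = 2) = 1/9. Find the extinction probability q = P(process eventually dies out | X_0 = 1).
q = 1

Mean offspring μ = 0·12/19 + 1·44/171 + 2·1/9 = 82/171 ≤ 1. For μ ≤ 1 with offspring not concentrated at 1, the Galton-Watson process goes extinct almost surely, so q = 1.
(Algebraic check: The pgf is f(s) = 12/19 + 44/171·s + 1/9·s². The extinction probability q is the smallest fixed point of f in [0, 1]. Setting s = f(s):
  1/9·s² + (44/171 − 1)·s + 12/19 = 0
  1/9·s² − (12/19 + 1/9)·s + 12/19 = 0
which factors as (s − 1)·(1/9·s − 12/19) = 0, giving roots s = 1 and s = (12/19)/(1/9) = 108/19. Since 108/19 ≥ 1, the smallest root in [0, 1] is s = 1.)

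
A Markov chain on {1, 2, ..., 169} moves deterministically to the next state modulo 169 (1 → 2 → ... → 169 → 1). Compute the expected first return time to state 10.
E[T_10 | X_0 = 10] = 169

The chain cycles deterministically, so starting at state 10 it returns in exactly 169 steps. Equivalently, the stationary distribution is uniform π_j = 1/169 for every state j, so by Kac's formula E[T_10] = 1/π_10 = 169.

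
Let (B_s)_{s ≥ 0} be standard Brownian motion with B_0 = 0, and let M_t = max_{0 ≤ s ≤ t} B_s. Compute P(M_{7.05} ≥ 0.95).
P(M_{7.05} ≥ 0.95) = 2·P(B_{7.05} ≥ 0.95) = 2(1 − Φ(0.95/√7.05)) ≈ 0.7205

By the reflection principle for Brownian motion, P(M_t ≥ a) = 2 · P(B_t ≥ a) for a ≥ 0. Since B_t ~ N(0, t), P(B_t ≥ 0.95) = 1 − Φ(0.95/√t) = 1 − Φ(0.95/√7.05) = 1 − Φ(0.3578). So
  P(M_{7.05} ≥ 0.95) = 2(1 − Φ(0.3578)) ≈ 0.7205.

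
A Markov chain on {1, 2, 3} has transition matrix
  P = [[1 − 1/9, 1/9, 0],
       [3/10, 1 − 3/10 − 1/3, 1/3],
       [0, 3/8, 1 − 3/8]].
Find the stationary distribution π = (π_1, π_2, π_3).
π = (243/413, 90/413, 80/413)

This is a birth-death chain on three states, which satisfies detailed balance: π_1 · P_{12} = π_2 · P_{21} and π_2 · P_{23} = π_3 · P_{32}.
From π_1 · 1/9 = π_2 · 3/10: π_2/π_1 = (1/9)/(3/10) = 10/27.
From π_2 · 1/3 = π_3 · 3/8: π_3/π_2 = (1/3)/(3/8) = 8/9.
Take π_1 proportional to 1; then unnormalized π = (1, 10/27, 80/243). Normalize by dividing by the sum 413/243:
  π = (243/413, 90/413, 80/413).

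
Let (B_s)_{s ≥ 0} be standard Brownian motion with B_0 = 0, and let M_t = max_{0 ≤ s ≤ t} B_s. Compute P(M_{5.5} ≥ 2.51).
P(M_{5.5} ≥ 2.51) = 2·P(B_{5.5} ≥ 2.51) = 2(1 − Φ(2.51/√5.5)) ≈ 0.2845

By the reflection principle for Brownian motion, P(M_t ≥ a) = 2 · P(B_t ≥ a) for a ≥ 0. Since B_t ~ N(0, t), P(B_t ≥ 2.51) = 1 − Φ(2.51/√t) = 1 − Φ(2.51/√5.5) = 1 − Φ(1.0703). So
  P(M_{5.5} ≥ 2.51) = 2(1 − Φ(1.0703)) ≈ 0.2845.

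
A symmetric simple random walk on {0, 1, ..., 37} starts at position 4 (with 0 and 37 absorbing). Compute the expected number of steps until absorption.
E[τ | X_0 = 4] = 132

Let v_k = E[τ | X_0 = k]. Boundary: v_0 = v_37 = 0. Recurrence: v_k = 1 + (v_{k-1} + v_{k+1})/2 for 1 ≤ k ≤ 36. The particular solution to v_k − (v_{k-1} + v_{k+1})/2 = 1 is v_k = −k^2. Adding homogeneous solution A + B k and matching boundaries gives v_k = k (37 − k). Substituting k = 4: v_4 = 4 · 33 = 132.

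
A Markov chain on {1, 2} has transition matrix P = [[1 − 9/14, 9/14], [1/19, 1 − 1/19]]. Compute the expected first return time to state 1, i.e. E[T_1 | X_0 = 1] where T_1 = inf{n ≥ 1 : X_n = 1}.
E[T_1 | X_0 = 1] = 1/π_1 = 185/14

For an irreducible recurrent Markov chain with stationary distribution π, E[T_i | X_0 = i] = 1/π_i (Kac's formula). Here π_1 = (1/19)/(9/14 + 1/19) = (1/19)/(185/266) = 14/185, so E[T_1 | X_0 = 1] = 1/π_1 = (9/14 + 1/19)/(1/19) = (185/266)/(1/19) = 185/14.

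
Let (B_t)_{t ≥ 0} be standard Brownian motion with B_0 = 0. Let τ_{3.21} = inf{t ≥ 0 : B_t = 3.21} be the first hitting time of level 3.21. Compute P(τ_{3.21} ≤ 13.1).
P(τ_{3.21} ≤ 13.1) = 2(1 − Φ(3.21/√13.1)) = 2(1 − Φ(0.8869)) ≈ 0.3751

By the reflection principle for standard BM, P(τ_b ≤ t) = 2 · P(B_t ≥ b). Since B_t ~ N(0, t), P(B_t ≥ 3.21) = 1 − Φ(3.21/√t) = 1 − Φ(3.21/√13.1) = 1 − Φ(0.8869) ≈ 0.18757. Doubling: P(τ_{3.21} ≤ 13.1) ≈ 2 · 0.18757 = 0.37514 ≈ 0.3751.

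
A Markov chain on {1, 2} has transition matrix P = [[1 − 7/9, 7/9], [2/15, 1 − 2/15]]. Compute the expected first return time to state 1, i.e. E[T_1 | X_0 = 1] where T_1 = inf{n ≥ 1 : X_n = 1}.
E[T_1 | X_0 = 1] = 1/π_1 = 41/6

For an irreducible recurrent Markov chain with stationary distribution π, E[T_i | X_0 = i] = 1/π_i (Kac's formula). Here π_1 = (2/15)/(7/9 + 2/15) = (2/15)/(41/45) = 6/41, so E[T_1 | X_0 = 1] = 1/π_1 = (7/9 + 2/15)/(2/15) = (41/45)/(2/15) = 41/6.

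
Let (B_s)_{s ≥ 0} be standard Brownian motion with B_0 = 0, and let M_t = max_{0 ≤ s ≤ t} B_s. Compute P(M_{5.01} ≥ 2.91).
P(M_{5.01} ≥ 2.91) = 2·P(B_{5.01} ≥ 2.91) = 2(1 − Φ(2.91/√5.01)) ≈ 0.1936

By the reflection principle for Brownian motion, P(M_t ≥ a) = 2 · P(B_t ≥ a) for a ≥ 0. Since B_t ~ N(0, t), P(B_t ≥ 2.91) = 1 − Φ(2.91/√t) = 1 − Φ(2.91/√5.01) = 1 − Φ(1.3001). So
  P(M_{5.01} ≥ 2.91) = 2(1 − Φ(1.3001)) ≈ 0.1936.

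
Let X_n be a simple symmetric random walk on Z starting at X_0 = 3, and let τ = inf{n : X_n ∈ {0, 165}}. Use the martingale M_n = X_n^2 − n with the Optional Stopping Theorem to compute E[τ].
E[τ] = 486

M_n = X_n^2 − n is a martingale (since E[X_{n+1}^2 | F_n] = X_n^2 + 1). By OST (τ has finite mean in a bounded region), E[M_τ] = E[M_0] = X_0^2 − 0 = 3^2 = 9. Also E[M_τ] = E[X_τ^2] − E[τ]. The walk exits at 0 or 165, with P(hit 165 first) = 3/165, so E[X_τ^2] = 165^2 · 3/165 + 0 = 495. Thus E[τ] = E[X_τ^2] − E[M_τ] = 495 − 9 = 486 = 3(165 − 3) = 486.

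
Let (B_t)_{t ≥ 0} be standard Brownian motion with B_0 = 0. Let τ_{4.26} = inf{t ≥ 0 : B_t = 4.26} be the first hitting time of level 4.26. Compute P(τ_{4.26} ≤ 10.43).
P(τ_{4.26} ≤ 10.43) = 2(1 − Φ(4.26/√10.43)) = 2(1 − Φ(1.3191)) ≈ 0.1871

By the reflection principle for standard BM, P(τ_b ≤ t) = 2 · P(B_t ≥ b). Since B_t ~ N(0, t), P(B_t ≥ 4.26) = 1 − Φ(4.26/√t) = 1 − Φ(4.26/√10.43) = 1 − Φ(1.3191) ≈ 0.09357. Doubling: P(τ_{4.26} ≤ 10.43) ≈ 2 · 0.09357 = 0.18714 ≈ 0.1871.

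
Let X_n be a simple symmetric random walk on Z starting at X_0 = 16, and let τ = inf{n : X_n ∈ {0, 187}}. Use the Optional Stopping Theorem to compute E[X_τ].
E[X_τ] = 16

X_n is a martingale and τ is a bounded-mean stopping time (indeed τ is finite a.s. with bounded expectation since the walk is in a bounded region). By the OST, E[X_τ] = E[X_0] = 16. Equivalently: E[X_τ] = 187 · P(hit 187 first) + 0 · P(hit 0 first) = 187 · (16/187) = 16.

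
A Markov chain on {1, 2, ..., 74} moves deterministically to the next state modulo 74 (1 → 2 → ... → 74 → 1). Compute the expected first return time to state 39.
E[T_39 | X_0 = 39] = 74

The chain cycles deterministically, so starting at state 39 it returns in exactly 74 steps. Equivalently, the stationary distribution is uniform π_j = 1/74 for every state j, so by Kac's formula E[T_39] = 1/π_39 = 74.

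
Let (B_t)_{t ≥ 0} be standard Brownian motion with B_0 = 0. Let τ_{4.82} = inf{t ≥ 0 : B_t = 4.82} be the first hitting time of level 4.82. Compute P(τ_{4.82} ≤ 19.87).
P(τ_{4.82} ≤ 19.87) = 2(1 − Φ(4.82/√19.87)) = 2(1 − Φ(1.0813)) ≈ 0.2796

By the reflection principle for standard BM, P(τ_b ≤ t) = 2 · P(B_t ≥ b). Since B_t ~ N(0, t), P(B_t ≥ 4.82) = 1 − Φ(4.82/√t) = 1 − Φ(4.82/√19.87) = 1 − Φ(1.0813) ≈ 0.13978. Doubling: P(τ_{4.82} ≤ 19.87) ≈ 2 · 0.13978 = 0.27956 ≈ 0.2796.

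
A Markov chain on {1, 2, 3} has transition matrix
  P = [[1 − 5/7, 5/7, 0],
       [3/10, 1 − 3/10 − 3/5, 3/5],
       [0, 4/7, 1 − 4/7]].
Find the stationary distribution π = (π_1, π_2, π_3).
π = (42/247, 100/247, 105/247)

This is a birth-death chain on three states, which satisfies detailed balance: π_1 · P_{12} = π_2 · P_{21} and π_2 · P_{23} = π_3 · P_{32}.
From π_1 · 5/7 = π_2 · 3/10: π_2/π_1 = (5/7)/(3/10) = 50/21.
From π_2 · 3/5 = π_3 · 4/7: π_3/π_2 = (3/5)/(4/7) = 21/20.
Take π_1 proportional to 1; then unnormalized π = (1, 50/21, 5/2). Normalize by dividing by the sum 247/42:
  π = (42/247, 100/247, 105/247).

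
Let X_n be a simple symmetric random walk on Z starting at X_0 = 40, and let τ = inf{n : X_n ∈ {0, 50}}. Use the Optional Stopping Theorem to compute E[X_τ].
E[X_τ] = 40

X_n is a martingale and τ is a bounded-mean stopping time (indeed τ is finite a.s. with bounded expectation since the walk is in a bounded region). By the OST, E[X_τ] = E[X_0] = 40. Equivalently: E[X_τ] = 50 · P(hit 50 first) + 0 · P(hit 0 first) = 50 · (40/50) = 40.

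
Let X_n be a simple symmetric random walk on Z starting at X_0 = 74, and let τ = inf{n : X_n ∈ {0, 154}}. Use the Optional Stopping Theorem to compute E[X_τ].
E[X_τ] = 74

X_n is a martingale and τ is a bounded-mean stopping time (indeed τ is finite a.s. with bounded expectation since the walk is in a bounded region). By the OST, E[X_τ] = E[X_0] = 74. Equivalently: E[X_τ] = 154 · P(hit 154 first) + 0 · P(hit 0 first) = 154 · (74/154) = 74.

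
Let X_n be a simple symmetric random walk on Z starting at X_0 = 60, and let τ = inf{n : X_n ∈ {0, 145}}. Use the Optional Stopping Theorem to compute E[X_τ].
E[X_τ] = 60

X_n is a martingale and τ is a bounded-mean stopping time (indeed τ is finite a.s. with bounded expectation since the walk is in a bounded region). By the OST, E[X_τ] = E[X_0] = 60. Equivalently: E[X_τ] = 145 · P(hit 145 first) + 0 · P(hit 0 first) = 145 · (60/145) = 60.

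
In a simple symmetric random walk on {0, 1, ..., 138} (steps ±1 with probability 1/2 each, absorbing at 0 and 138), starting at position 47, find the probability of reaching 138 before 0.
P(hit 138 before 0) = 47/138

Let u_k = P(hit 138 before 0 | start at k). Then u_0 = 0, u_138 = 1, and u_k = u_{k-1}/2 + u_{k+1}/2 for 1 ≤ k ≤ 137. This harmonic recurrence is solved by u_k = k/138, giving u_47 = 47/138.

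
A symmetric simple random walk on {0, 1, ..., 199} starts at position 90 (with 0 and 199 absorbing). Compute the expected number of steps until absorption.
E[τ | X_0 = 90] = 9810

Let v_k = E[τ | X_0 = k]. Boundary: v_0 = v_199 = 0. Recurrence: v_k = 1 + (v_{k-1} + v_{k+1})/2 for 1 ≤ k ≤ 198. The particular solution to v_k − (v_{k-1} + v_{k+1})/2 = 1 is v_k = −k^2. Adding homogeneous solution A + B k and matching boundaries gives v_k = k (199 − k). Substituting k = 90: v_90 = 90 · 109 = 9810.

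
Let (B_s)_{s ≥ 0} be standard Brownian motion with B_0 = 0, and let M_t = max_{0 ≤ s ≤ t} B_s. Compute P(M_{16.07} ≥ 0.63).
P(M_{16.07} ≥ 0.63) = 2·P(B_{16.07} ≥ 0.63) = 2(1 − Φ(0.63/√16.07)) ≈ 0.8751

By the reflection principle for Brownian motion, P(M_t ≥ a) = 2 · P(B_t ≥ a) for a ≥ 0. Since B_t ~ N(0, t), P(B_t ≥ 0.63) = 1 − Φ(0.63/√t) = 1 − Φ(0.63/√16.07) = 1 − Φ(0.1572). So
  P(M_{16.07} ≥ 0.63) = 2(1 − Φ(0.1572)) ≈ 0.8751.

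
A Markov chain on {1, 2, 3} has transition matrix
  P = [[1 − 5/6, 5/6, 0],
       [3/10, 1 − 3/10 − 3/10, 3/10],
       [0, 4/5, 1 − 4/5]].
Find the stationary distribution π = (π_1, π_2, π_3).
π = (72/347, 200/347, 75/347)

This is a birth-death chain on three states, which satisfies detailed balance: π_1 · P_{12} = π_2 · P_{21} and π_2 · P_{23} = π_3 · P_{32}.
From π_1 · 5/6 = π_2 · 3/10: π_2/π_1 = (5/6)/(3/10) = 25/9.
From π_2 · 3/10 = π_3 · 4/5: π_3/π_2 = (3/10)/(4/5) = 3/8.
Take π_1 proportional to 1; then unnormalized π = (1, 25/9, 25/24). Normalize by dividing by the sum 347/72:
  π = (72/347, 200/347, 75/347).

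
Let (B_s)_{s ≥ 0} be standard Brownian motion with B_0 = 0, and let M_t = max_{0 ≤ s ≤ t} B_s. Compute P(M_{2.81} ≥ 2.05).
P(M_{2.81} ≥ 2.05) = 2·P(B_{2.81} ≥ 2.05) = 2(1 − Φ(2.05/√2.81)) ≈ 0.2214

By the reflection principle for Brownian motion, P(M_t ≥ a) = 2 · P(B_t ≥ a) for a ≥ 0. Since B_t ~ N(0, t), P(B_t ≥ 2.05) = 1 − Φ(2.05/√t) = 1 − Φ(2.05/√2.81) = 1 − Φ(1.2229). So
  P(M_{2.81} ≥ 2.05) = 2(1 − Φ(1.2229)) ≈ 0.2214.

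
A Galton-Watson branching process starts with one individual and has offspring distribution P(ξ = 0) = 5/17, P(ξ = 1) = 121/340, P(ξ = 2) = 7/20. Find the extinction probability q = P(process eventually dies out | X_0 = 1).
q = 100/119

The pgf is f(s) = 5/17 + 121/340·s + 7/20·s². The extinction probability q is the smallest fixed point of f in [0, 1]. Setting s = f(s):
  7/20·s² + (121/340 − 1)·s + 5/17 = 0
  7/20·s² − (5/17 + 7/20)·s + 5/17 = 0
which factors as (s − 1)·(7/20·s − 5/17) = 0, giving roots s = 1 and s = (5/17)/(7/20) = 100/119.
Mean offspring μ = 121/340 + 2·7/20 = 359/340 > 1 (supercritical), so q < 1. The extinction probability is the smaller root: q = (5/17)/(7/20) = 100/119.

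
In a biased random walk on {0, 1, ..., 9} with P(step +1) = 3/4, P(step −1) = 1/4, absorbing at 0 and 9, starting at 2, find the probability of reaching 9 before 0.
P(hit 9 before 0) = (1 − (1/3)^2) / (1 − (1/3)^9) = 8748/9841

Let u_k denote P(reach 9 before 0 | start at k). Boundary: u_0 = 0, u_9 = 1. Recurrence: u_k = 3/4·u_{k+1} + 1/4·u_{k-1} for 1 ≤ k ≤ 8. Try u_k = A + B·r^k with r = q/p = (1/4)/(3/4) = 1/3. Substitution satisfies the recurrence; boundary conditions give:
  u_k = (1 − r^k) / (1 − r^N) = (1 − (1/3)^2) / (1 − (1/3)^9) = 8748/9841.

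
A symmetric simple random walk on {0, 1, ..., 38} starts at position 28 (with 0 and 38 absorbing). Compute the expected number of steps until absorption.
E[τ | X_0 = 28] = 280

Let v_k = E[τ | X_0 = k]. Boundary: v_0 = v_38 = 0. Recurrence: v_k = 1 + (v_{k-1} + v_{k+1})/2 for 1 ≤ k ≤ 37. The particular solution to v_k − (v_{k-1} + v_{k+1})/2 = 1 is v_k = −k^2. Adding homogeneous solution A + B k and matching boundaries gives v_k = k (38 − k). Substituting k = 28: v_28 = 28 · 10 = 280.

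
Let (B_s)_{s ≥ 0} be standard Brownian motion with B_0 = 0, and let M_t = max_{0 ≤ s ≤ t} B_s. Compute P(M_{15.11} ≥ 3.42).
P(M_{15.11} ≥ 3.42) = 2·P(B_{15.11} ≥ 3.42) = 2(1 − Φ(3.42/√15.11)) ≈ 0.3790

By the reflection principle for Brownian motion, P(M_t ≥ a) = 2 · P(B_t ≥ a) for a ≥ 0. Since B_t ~ N(0, t), P(B_t ≥ 3.42) = 1 − Φ(3.42/√t) = 1 − Φ(3.42/√15.11) = 1 − Φ(0.8798). So
  P(M_{15.11} ≥ 3.42) = 2(1 − Φ(0.8798)) ≈ 0.3790.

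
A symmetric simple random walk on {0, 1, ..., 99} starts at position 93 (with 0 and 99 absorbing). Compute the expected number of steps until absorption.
E[τ | X_0 = 93] = 558

Let v_k = E[τ | X_0 = k]. Boundary: v_0 = v_99 = 0. Recurrence: v_k = 1 + (v_{k-1} + v_{k+1})/2 for 1 ≤ k ≤ 98. The particular solution to v_k − (v_{k-1} + v_{k+1})/2 = 1 is v_k = −k^2. Adding homogeneous solution A + B k and matching boundaries gives v_k = k (99 − k). Substituting k = 93: v_93 = 93 · 6 = 558.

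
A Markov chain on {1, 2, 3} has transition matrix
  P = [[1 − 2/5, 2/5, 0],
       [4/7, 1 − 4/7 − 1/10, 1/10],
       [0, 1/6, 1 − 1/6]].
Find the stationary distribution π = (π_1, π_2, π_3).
π = (25/53, 35/106, 21/106)

This is a birth-death chain on three states, which satisfies detailed balance: π_1 · P_{12} = π_2 · P_{21} and π_2 · P_{23} = π_3 · P_{32}.
From π_1 · 2/5 = π_2 · 4/7: π_2/π_1 = (2/5)/(4/7) = 7/10.
From π_2 · 1/10 = π_3 · 1/6: π_3/π_2 = (1/10)/(1/6) = 3/5.
Take π_1 proportional to 1; then unnormalized π = (1, 7/10, 21/50). Normalize by dividing by the sum 53/25:
  π = (25/53, 35/106, 21/106).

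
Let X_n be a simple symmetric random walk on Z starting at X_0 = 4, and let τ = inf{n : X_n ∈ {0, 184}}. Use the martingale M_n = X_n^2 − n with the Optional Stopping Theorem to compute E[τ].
E[τ] = 720

M_n = X_n^2 − n is a martingale (since E[X_{n+1}^2 | F_n] = X_n^2 + 1). By OST (τ has finite mean in a bounded region), E[M_τ] = E[M_0] = X_0^2 − 0 = 4^2 = 16. Also E[M_τ] = E[X_τ^2] − E[τ]. The walk exits at 0 or 184, with P(hit 184 first) = 4/184, so E[X_τ^2] = 184^2 · 4/184 + 0 = 736. Thus E[τ] = E[X_τ^2] − E[M_τ] = 736 − 16 = 720 = 4(184 − 4) = 720.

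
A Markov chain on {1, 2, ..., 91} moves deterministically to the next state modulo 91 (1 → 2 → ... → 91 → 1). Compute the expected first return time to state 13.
E[T_13 | X_0 = 13] = 91

The chain cycles deterministically, so starting at state 13 it returns in exactly 91 steps. Equivalently, the stationary distribution is uniform π_j = 1/91 for every state j, so by Kac's formula E[T_13] = 1/π_13 = 91.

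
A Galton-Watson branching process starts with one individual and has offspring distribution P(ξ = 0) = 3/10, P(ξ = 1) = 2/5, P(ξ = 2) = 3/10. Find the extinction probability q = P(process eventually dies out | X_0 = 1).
q = 1

Mean offspring μ = 0·3/10 + 1·2/5 + 2·3/10 = 1 ≤ 1. For μ ≤ 1 with offspring not concentrated at 1, the Galton-Watson process goes extinct almost surely, so q = 1.
(Algebraic check: The pgf is f(s) = 3/10 + 2/5·s + 3/10·s². The extinction probability q is the smallest fixed point of f in [0, 1]. Setting s = f(s):
  3/10·s² + (2/5 − 1)·s + 3/10 = 0
  3/10·s² − (3/10 + 3/10)·s + 3/10 = 0
which factors as (s − 1)·(3/10·s − 3/10) = 0, giving roots s = 1 and s = (3/10)/(3/10) = 1. Since 1 ≥ 1, the smallest root in [0, 1] is s = 1.)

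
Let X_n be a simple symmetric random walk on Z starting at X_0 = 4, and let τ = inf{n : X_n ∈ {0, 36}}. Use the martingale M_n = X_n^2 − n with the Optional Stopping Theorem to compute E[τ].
E[τ] = 128

M_n = X_n^2 − n is a martingale (since E[X_{n+1}^2 | F_n] = X_n^2 + 1). By OST (τ has finite mean in a bounded region), E[M_τ] = E[M_0] = X_0^2 − 0 = 4^2 = 16. Also E[M_τ] = E[X_τ^2] − E[τ]. The walk exits at 0 or 36, with P(hit 36 first) = 4/36, so E[X_τ^2] = 36^2 · 4/36 + 0 = 144. Thus E[τ] = E[X_τ^2] − E[M_τ] = 144 − 16 = 128 = 4(36 − 4) = 128.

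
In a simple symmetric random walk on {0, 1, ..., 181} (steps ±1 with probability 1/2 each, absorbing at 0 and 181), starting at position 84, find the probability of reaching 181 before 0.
P(hit 181 before 0) = 84/181

Let u_k = P(hit 181 before 0 | start at k). Then u_0 = 0, u_181 = 1, and u_k = u_{k-1}/2 + u_{k+1}/2 for 1 ≤ k ≤ 180. This harmonic recurrence is solved by u_k = k/181, giving u_84 = 84/181.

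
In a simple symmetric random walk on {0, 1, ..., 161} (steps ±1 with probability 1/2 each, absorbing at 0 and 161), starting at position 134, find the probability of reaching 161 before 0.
P(hit 161 before 0) = 134/161

Let u_k = P(hit 161 before 0 | start at k). Then u_0 = 0, u_161 = 1, and u_k = u_{k-1}/2 + u_{k+1}/2 for 1 ≤ k ≤ 160. This harmonic recurrence is solved by u_k = k/161, giving u_134 = 134/161.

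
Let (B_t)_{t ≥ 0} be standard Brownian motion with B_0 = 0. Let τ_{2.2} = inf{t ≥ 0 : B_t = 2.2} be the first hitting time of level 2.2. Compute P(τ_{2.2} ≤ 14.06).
P(τ_{2.2} ≤ 14.06) = 2(1 − Φ(2.2/√14.06)) = 2(1 − Φ(0.5867)) ≈ 0.5574

By the reflection principle for standard BM, P(τ_b ≤ t) = 2 · P(B_t ≥ b). Since B_t ~ N(0, t), P(B_t ≥ 2.2) = 1 − Φ(2.2/√t) = 1 − Φ(2.2/√14.06) = 1 − Φ(0.5867) ≈ 0.27870. Doubling: P(τ_{2.2} ≤ 14.06) ≈ 2 · 0.27870 = 0.55740 ≈ 0.5574.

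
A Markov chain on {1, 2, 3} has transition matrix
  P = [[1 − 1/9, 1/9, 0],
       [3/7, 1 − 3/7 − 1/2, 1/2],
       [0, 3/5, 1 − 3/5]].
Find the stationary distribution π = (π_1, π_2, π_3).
π = (162/239, 42/239, 35/239)

This is a birth-death chain on three states, which satisfies detailed balance: π_1 · P_{12} = π_2 · P_{21} and π_2 · P_{23} = π_3 · P_{32}.
From π_1 · 1/9 = π_2 · 3/7: π_2/π_1 = (1/9)/(3/7) = 7/27.
From π_2 · 1/2 = π_3 · 3/5: π_3/π_2 = (1/2)/(3/5) = 5/6.
Take π_1 proportional to 1; then unnormalized π = (1, 7/27, 35/162). Normalize by dividing by the sum 239/162:
  π = (162/239, 42/239, 35/239).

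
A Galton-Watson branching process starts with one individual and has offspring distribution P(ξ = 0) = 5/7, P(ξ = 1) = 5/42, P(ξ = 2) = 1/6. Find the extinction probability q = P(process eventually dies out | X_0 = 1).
q = 1

Mean offspring μ = 0·5/7 + 1·5/42 + 2·1/6 = 19/42 ≤ 1. For μ ≤ 1 with offspring not concentrated at 1, the Galton-Watson process goes extinct almost surely, so q = 1.
(Algebraic check: The pgf is f(s) = 5/7 + 5/42·s + 1/6·s². The extinction probability q is the smallest fixed point of f in [0, 1]. Setting s = f(s):
  1/6·s² + (5/42 − 1)·s + 5/7 = 0
  1/6·s² − (5/7 + 1/6)·s + 5/7 = 0
which factors as (s − 1)·(1/6·s − 5/7) = 0, giving roots s = 1 and s = (5/7)/(1/6) = 30/7. Since 30/7 ≥ 1, the smallest root in [0, 1] is s = 1.)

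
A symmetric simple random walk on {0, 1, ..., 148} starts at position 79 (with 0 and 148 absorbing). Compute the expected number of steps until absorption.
E[τ | X_0 = 79] = 5451

Let v_k = E[τ | X_0 = k]. Boundary: v_0 = v_148 = 0. Recurrence: v_k = 1 + (v_{k-1} + v_{k+1})/2 for 1 ≤ k ≤ 147. The particular solution to v_k − (v_{k-1} + v_{k+1})/2 = 1 is v_k = −k^2. Adding homogeneous solution A + B k and matching boundaries gives v_k = k (148 − k). Substituting k = 79: v_79 = 79 · 69 = 5451.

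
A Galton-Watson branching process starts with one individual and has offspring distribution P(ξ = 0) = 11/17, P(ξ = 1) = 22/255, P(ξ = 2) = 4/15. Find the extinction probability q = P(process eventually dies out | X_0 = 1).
q = 1

Mean offspring μ = 0·11/17 + 1·22/255 + 2·4/15 = 158/255 ≤ 1. For μ ≤ 1 with offspring not concentrated at 1, the Galton-Watson process goes extinct almost surely, so q = 1.
(Algebraic check: The pgf is f(s) = 11/17 + 22/255·s + 4/15·s². The extinction probability q is the smallest fixed point of f in [0, 1]. Setting s = f(s):
  4/15·s² + (22/255 − 1)·s + 11/17 = 0
  4/15·s² − (11/17 + 4/15)·s + 11/17 = 0
which factors as (s − 1)·(4/15·s − 11/17) = 0, giving roots s = 1 and s = (11/17)/(4/15) = 165/68. Since 165/68 ≥ 1, the smallest root in [0, 1] is s = 1.)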